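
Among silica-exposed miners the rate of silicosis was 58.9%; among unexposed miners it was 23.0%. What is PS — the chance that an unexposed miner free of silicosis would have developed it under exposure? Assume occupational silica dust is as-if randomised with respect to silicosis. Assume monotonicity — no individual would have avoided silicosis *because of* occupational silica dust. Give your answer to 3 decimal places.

p₁ = 0.589, p₀ = 0.23.
Under exogeneity and monotonicity, PS = (p₁ − p₀) / (1 − p₀).
PS = (0.589 − 0.23) / (1 − 0.23) = 0.359 / 0.77 ≈ 0.4662

PS ≈ 0.466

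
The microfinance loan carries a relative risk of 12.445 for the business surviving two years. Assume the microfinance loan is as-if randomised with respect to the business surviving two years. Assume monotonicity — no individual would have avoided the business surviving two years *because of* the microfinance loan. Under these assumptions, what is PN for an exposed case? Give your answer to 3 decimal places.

Under exogeneity and monotonicity, PN = (RR − 1) / RR = 1 − 1/RR.
PN = (12.445 − 1) / 12.445 = 11.45 / 12.445 ≈ 0.9196

PN ≈ 0.920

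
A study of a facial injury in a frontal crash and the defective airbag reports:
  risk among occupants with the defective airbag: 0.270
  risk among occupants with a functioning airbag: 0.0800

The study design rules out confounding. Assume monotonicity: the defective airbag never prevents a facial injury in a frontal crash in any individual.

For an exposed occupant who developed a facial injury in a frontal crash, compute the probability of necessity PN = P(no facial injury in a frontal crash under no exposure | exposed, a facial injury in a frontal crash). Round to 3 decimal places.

Let p₁ = 0.27, p₀ = 0.08.
Under exogeneity and monotonicity, PN = (p₁ − p₀) / p₁.
PN = (0.27 − 0.08) / 0.27 = 0.19 / 0.27 ≈ 0.7037

PN ≈ 0.704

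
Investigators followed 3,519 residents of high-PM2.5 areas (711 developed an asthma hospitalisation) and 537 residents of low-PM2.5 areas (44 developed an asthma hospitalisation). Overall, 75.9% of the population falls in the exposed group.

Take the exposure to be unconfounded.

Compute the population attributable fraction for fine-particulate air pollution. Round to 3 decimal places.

PAF ≈ 0.527

p₁ = P(outcome | exposed) = 711/3519 = 0.20205
p₀ = P(outcome | unexposed) = 44/537 = 0.081937
Overall risk P(Y=1) = π·p₁ + (1−π)·p₀ = 0.759×0.20205 + 0.241×0.081937 = 0.1731.
Under exogeneity, PAF = [P(Y=1) − p₀] / P(Y=1).
PAF = (0.1731 − 0.081937) / 0.1731 ≈ 0.5267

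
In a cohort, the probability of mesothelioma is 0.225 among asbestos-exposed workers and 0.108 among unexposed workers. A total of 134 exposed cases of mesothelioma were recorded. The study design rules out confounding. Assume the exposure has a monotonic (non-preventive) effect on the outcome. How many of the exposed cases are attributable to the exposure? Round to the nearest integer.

Let p₁ = 0.225, p₀ = 0.108.
PN = (p₁ − p₀)/p₁ = (0.225 − 0.108) / 0.225 ≈ 0.52000.
Attributable cases ≈ PN × (exposed cases) = 0.52000 × 134 ≈ 69.68.

about 70 cases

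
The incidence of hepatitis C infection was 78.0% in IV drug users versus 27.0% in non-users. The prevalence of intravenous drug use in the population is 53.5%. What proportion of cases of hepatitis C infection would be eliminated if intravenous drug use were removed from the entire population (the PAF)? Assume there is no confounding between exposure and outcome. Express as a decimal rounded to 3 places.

PAF ≈ 0.503

p₁ = 0.78, p₀ = 0.27.
Overall risk P(Y=1) = π·p₁ + (1−π)·p₀ = 0.535×0.78 + 0.465×0.27 = 0.54285.
Under exogeneity, PAF = [P(Y=1) − p₀] / P(Y=1).
PAF = (0.54285 − 0.27) / 0.54285 ≈ 0.5026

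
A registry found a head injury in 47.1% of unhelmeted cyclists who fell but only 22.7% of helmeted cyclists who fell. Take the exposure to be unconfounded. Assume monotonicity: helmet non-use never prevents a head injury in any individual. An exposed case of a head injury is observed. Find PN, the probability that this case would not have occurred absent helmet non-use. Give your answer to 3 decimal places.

PN ≈ 0.518

p₁ = 0.471, p₀ = 0.227.
Under exogeneity and monotonicity, PN = (p₁ − p₀) / p₁.
PN = (0.471 − 0.227) / 0.471 = 0.244 / 0.471 ≈ 0.5180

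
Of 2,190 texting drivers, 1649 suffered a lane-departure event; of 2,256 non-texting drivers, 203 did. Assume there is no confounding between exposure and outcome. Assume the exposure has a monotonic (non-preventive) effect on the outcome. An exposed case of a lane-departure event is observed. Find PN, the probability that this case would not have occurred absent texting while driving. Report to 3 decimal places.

p₁ = P(outcome | exposed) = 1649/2190 = 0.75297
p₀ = P(outcome | unexposed) = 203/2256 = 0.089982
Under exogeneity and monotonicity, PN = (p₁ − p₀) / p₁.
PN = (0.75297 − 0.089982) / 0.75297 = 0.66299 / 0.75297 ≈ 0.8805

PN ≈ 0.880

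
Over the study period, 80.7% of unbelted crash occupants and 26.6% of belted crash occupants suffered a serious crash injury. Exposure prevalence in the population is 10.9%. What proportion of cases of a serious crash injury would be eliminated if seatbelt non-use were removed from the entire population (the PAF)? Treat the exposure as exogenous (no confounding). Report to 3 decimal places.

p₁ = 0.807, p₀ = 0.266.
Overall risk P(Y=1) = π·p₁ + (1−π)·p₀ = 0.109×0.807 + 0.891×0.266 = 0.32497.
Under exogeneity, PAF = [P(Y=1) − p₀] / P(Y=1).
PAF = (0.32497 − 0.266) / 0.32497 ≈ 0.1815

PAF ≈ 0.181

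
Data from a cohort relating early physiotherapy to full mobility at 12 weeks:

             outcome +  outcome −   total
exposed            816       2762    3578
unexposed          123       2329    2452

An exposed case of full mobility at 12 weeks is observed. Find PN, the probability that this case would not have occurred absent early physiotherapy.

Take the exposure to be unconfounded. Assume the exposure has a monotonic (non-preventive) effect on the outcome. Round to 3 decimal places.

p₁ = P(outcome | exposed) = 816/3578 = 0.22806
p₀ = P(outcome | unexposed) = 123/2452 = 0.050163
Under exogeneity and monotonicity, PN = (p₁ − p₀)/p₁.
PN = (0.22806 − 0.050163) / 0.22806 ≈ 0.7800

PN ≈ 0.780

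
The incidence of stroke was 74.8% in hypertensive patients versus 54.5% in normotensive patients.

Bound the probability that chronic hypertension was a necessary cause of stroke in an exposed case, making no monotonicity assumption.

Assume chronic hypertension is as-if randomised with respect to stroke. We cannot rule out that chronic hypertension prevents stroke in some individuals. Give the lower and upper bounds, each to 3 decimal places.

p₁ = 0.748, p₀ = 0.545.
Under exogeneity alone the bounds on PN are max{0,(p₁−p₀)/p₁} ≤ PN ≤ min{1,(1−p₀)/p₁}.
  lower = (p₁ − p₀)/p₁ = 0.203 / 0.748 ≈ 0.2714
  upper = min{1, (1 − p₀)/p₁} = 0.455 / 0.748 ≈ 0.6083

0.271 ≤ PN ≤ 0.608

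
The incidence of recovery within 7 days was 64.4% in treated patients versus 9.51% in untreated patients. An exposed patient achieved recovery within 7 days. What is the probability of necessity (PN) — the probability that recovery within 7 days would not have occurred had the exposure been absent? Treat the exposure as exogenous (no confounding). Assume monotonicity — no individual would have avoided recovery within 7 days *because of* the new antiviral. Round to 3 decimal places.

PN ≈ 0.852

p₁ = 0.644, p₀ = 0.0951.
Under exogeneity and monotonicity, PN = (p₁ − p₀) / p₁.
PN = (0.644 − 0.0951) / 0.644 = 0.5489 / 0.644 ≈ 0.8523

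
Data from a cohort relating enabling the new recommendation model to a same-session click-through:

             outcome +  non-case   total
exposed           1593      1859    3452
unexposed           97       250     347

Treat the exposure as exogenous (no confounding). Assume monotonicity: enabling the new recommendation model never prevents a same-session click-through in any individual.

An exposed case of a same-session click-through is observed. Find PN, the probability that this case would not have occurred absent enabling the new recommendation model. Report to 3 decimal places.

p₁ = P(outcome | exposed) = 1593/3452 = 0.46147
p₀ = P(outcome | unexposed) = 97/347 = 0.27954
Under exogeneity and monotonicity, PN = (p₁ − p₀)/p₁.
PN = (0.46147 − 0.27954) / 0.46147 ≈ 0.3942

PN ≈ 0.394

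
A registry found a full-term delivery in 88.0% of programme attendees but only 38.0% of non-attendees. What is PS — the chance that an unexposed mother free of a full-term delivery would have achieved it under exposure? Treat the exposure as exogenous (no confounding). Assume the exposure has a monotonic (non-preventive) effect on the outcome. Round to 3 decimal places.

PS ≈ 0.806

p₁ = 0.88, p₀ = 0.38.
Under exogeneity and monotonicity, PS = (p₁ − p₀) / (1 − p₀).
PS = (0.88 − 0.38) / (1 − 0.38) = 0.5 / 0.62 ≈ 0.8065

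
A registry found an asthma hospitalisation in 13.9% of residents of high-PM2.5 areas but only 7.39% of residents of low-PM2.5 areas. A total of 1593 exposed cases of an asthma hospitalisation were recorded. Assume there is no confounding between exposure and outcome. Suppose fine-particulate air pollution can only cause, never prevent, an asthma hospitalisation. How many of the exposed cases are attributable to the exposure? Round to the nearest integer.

p₁ = 0.139, p₀ = 0.0739.
PN = (p₁ − p₀)/p₁ = (0.139 − 0.0739) / 0.139 ≈ 0.46835.
Attributable cases ≈ PN × (exposed cases) = 0.46835 × 1593 ≈ 746.07.

about 746 cases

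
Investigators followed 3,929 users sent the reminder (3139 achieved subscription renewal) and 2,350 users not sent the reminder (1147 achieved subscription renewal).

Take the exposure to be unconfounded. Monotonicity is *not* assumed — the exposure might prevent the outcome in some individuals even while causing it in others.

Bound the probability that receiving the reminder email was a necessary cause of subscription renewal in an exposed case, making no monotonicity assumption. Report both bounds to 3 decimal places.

p₁ = P(outcome | exposed) = 3139/3929 = 0.79893
p₀ = P(outcome | unexposed) = 1147/2350 = 0.48809
Under exogeneity alone the bounds on PN are max{0,(p₁−p₀)/p₁} ≤ PN ≤ min{1,(1−p₀)/p₁}.
  lower = (p₁ − p₀)/p₁ = 0.31085 / 0.79893 ≈ 0.3891
  upper = min{1, (1 − p₀)/p₁} = 0.51191 / 0.79893 ≈ 0.6407

0.389 ≤ PN ≤ 0.641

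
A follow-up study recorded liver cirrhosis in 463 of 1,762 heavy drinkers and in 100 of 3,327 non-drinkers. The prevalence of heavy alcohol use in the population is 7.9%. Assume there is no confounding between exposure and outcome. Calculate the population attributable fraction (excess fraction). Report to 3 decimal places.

p₁ = P(outcome | exposed) = 463/1762 = 0.26277
p₀ = P(outcome | unexposed) = 100/3327 = 0.030057
Overall risk P(Y=1) = π·p₁ + (1−π)·p₀ = 0.079×0.26277 + 0.921×0.030057 = 0.048441.
Under exogeneity, PAF = [P(Y=1) − p₀] / P(Y=1).
PAF = (0.048441 − 0.030057) / 0.048441 ≈ 0.3795

PAF ≈ 0.380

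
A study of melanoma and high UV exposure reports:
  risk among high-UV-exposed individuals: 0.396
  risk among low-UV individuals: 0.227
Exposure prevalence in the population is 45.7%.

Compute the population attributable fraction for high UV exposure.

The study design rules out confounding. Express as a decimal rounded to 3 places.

Let p₁ = 0.396, p₀ = 0.227.
Overall risk P(Y=1) = π·p₁ + (1−π)·p₀ = 0.457×0.396 + 0.543×0.227 = 0.30423.
Under exogeneity, PAF = [P(Y=1) − p₀] / P(Y=1).
PAF = (0.30423 − 0.227) / 0.30423 ≈ 0.2539

PAF ≈ 0.254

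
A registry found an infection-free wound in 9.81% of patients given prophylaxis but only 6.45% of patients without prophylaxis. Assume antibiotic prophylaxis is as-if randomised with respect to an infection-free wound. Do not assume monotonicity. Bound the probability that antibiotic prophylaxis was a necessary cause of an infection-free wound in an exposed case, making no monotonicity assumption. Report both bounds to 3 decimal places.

p₁ = 0.0981, p₀ = 0.0645.
Under exogeneity alone the bounds on PN are max{0,(p₁−p₀)/p₁} ≤ PN ≤ min{1,(1−p₀)/p₁}.
  lower = (p₁ − p₀)/p₁ = 0.0336 / 0.0981 ≈ 0.3425
  upper = min{1, (1 − p₀)/p₁} = 0.9355 / 0.0981 ≈ 9.5362 → capped at 1

0.343 ≤ PN ≤ 1.000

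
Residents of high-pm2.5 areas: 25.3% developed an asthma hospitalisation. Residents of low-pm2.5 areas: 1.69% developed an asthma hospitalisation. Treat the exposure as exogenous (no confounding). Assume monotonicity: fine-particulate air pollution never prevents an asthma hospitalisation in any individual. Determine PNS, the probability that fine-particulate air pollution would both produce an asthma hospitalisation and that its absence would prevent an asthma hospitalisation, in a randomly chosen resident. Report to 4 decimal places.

PNS ≈ 0.2361

p₁ = 0.253, p₀ = 0.0169.
Under exogeneity and monotonicity, PNS = p₁ − p₀.
PNS = 0.253 − 0.0169 = 0.2361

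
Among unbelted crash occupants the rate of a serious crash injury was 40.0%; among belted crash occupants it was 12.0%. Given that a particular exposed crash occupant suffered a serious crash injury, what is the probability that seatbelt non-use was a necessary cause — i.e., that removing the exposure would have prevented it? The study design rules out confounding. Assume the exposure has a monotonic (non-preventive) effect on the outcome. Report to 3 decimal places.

p₁ = 0.4, p₀ = 0.12.
Under exogeneity and monotonicity, PN = (p₁ − p₀) / p₁.
PN = (0.4 − 0.12) / 0.4 = 0.28 / 0.4 ≈ 0.7000

PN ≈ 0.700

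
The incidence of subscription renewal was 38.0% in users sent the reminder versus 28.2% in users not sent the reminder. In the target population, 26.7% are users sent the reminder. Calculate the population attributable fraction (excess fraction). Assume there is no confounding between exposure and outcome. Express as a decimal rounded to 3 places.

PAF ≈ 0.085

p₁ = 0.38, p₀ = 0.282.
Overall risk P(Y=1) = π·p₁ + (1−π)·p₀ = 0.267×0.38 + 0.733×0.282 = 0.30817.
Under exogeneity, PAF = [P(Y=1) − p₀] / P(Y=1).
PAF = (0.30817 − 0.282) / 0.30817 ≈ 0.0849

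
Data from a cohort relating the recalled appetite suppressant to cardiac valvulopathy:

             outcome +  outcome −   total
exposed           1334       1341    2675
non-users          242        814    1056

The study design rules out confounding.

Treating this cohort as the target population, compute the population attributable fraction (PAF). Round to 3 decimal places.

p₁ = P(outcome | exposed) = 1334/2675 = 0.49869
p₀ = P(outcome | unexposed) = 242/1056 = 0.22917
Exposure prevalence π = 2675/3731 = 0.71697; overall risk P(Y=1) = 0.42241.
Under exogeneity, PAF = [P(Y=1) − p₀]/P(Y=1).
PAF = (0.42241 − 0.22917) / 0.42241 ≈ 0.4575

PAF ≈ 0.457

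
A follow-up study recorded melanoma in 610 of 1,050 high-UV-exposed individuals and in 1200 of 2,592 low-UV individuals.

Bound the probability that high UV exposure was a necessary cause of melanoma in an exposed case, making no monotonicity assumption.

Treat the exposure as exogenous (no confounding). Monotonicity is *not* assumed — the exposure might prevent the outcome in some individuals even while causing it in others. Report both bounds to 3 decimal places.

0.203 ≤ PN ≤ 0.924

p₁ = P(outcome | exposed) = 610/1050 = 0.58095
p₀ = P(outcome | unexposed) = 1200/2592 = 0.46296
Under exogeneity alone the bounds on PN are max{0,(p₁−p₀)/p₁} ≤ PN ≤ min{1,(1−p₀)/p₁}.
  lower = (p₁ − p₀)/p₁ = 0.11799 / 0.58095 ≈ 0.2031
  upper = min{1, (1 − p₀)/p₁} = 0.53704 / 0.58095 ≈ 0.9244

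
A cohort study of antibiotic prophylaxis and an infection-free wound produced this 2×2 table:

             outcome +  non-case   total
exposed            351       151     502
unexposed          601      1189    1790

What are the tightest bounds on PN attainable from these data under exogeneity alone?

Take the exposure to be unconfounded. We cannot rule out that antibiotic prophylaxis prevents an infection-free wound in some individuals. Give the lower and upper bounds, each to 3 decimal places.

0.520 ≤ PN ≤ 0.950

p₁ = P(outcome | exposed) = 351/502 = 0.6992
p₀ = P(outcome | unexposed) = 601/1790 = 0.33575
Under exogeneity alone the bounds on PN are max{0,(p₁−p₀)/p₁} ≤ PN ≤ min{1,(1−p₀)/p₁}.
  lower = (p₁ − p₀)/p₁ = 0.36345 / 0.6992 ≈ 0.5198
  upper = min{1, (1 − p₀)/p₁} = 0.66425 / 0.6992 ≈ 0.9500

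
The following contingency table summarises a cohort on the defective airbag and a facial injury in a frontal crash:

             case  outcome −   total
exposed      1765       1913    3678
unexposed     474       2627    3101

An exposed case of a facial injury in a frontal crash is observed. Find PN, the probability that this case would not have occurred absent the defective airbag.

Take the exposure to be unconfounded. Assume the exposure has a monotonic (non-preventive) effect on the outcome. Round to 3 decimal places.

p₁ = P(outcome | exposed) = 1765/3678 = 0.47988
p₀ = P(outcome | unexposed) = 474/3101 = 0.15285
Under exogeneity and monotonicity, PN = (p₁ − p₀)/p₁.
PN = (0.47988 − 0.15285) / 0.47988 ≈ 0.6815

PN ≈ 0.681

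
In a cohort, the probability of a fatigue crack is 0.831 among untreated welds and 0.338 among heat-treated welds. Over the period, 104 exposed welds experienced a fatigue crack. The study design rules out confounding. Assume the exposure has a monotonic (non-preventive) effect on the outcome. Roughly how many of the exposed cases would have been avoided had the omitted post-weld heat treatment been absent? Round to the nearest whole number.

Let p₁ = 0.831, p₀ = 0.338.
PN = (p₁ − p₀)/p₁ = (0.831 − 0.338) / 0.831 ≈ 0.59326.
Attributable cases ≈ PN × (exposed cases) = 0.59326 × 104 ≈ 61.70.

about 62 cases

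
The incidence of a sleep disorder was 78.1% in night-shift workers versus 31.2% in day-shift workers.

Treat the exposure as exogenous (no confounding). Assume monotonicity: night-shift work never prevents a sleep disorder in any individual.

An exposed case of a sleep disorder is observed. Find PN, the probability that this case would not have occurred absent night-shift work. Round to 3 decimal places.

PN ≈ 0.601

p₁ = 0.781, p₀ = 0.312.
Under exogeneity and monotonicity, PN = (p₁ − p₀) / p₁.
PN = (0.781 − 0.312) / 0.781 = 0.469 / 0.781 ≈ 0.6005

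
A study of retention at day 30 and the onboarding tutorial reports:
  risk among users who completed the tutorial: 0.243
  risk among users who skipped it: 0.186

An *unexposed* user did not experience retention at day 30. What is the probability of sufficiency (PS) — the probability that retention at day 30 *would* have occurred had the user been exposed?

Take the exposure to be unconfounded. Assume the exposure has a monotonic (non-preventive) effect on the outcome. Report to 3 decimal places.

PS ≈ 0.070

Let p₁ = 0.243, p₀ = 0.186.
Under exogeneity and monotonicity, PS = (p₁ − p₀) / (1 − p₀).
PS = (0.243 − 0.186) / (1 − 0.186) = 0.057 / 0.814 ≈ 0.0700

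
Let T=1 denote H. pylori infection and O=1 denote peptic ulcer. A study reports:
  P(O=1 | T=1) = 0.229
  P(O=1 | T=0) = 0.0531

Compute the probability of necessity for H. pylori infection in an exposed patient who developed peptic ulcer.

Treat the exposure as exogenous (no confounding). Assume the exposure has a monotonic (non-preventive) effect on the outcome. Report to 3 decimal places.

PN ≈ 0.768

Let p₁ = 0.229, p₀ = 0.0531.
Under exogeneity and monotonicity, PN = (p₁ − p₀) / p₁.
PN = (0.229 − 0.0531) / 0.229 = 0.1759 / 0.229 ≈ 0.7681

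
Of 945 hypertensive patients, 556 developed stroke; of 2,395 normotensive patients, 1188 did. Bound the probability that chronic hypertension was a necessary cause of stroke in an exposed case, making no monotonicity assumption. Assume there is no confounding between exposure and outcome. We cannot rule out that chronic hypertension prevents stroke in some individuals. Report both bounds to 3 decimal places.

p₁ = P(outcome | exposed) = 556/945 = 0.58836
p₀ = P(outcome | unexposed) = 1188/2395 = 0.49603
Under exogeneity alone the bounds on PN are max{0,(p₁−p₀)/p₁} ≤ PN ≤ min{1,(1−p₀)/p₁}.
  lower = (p₁ − p₀)/p₁ = 0.092326 / 0.58836 ≈ 0.1569
  upper = min{1, (1 − p₀)/p₁} = 0.50397 / 0.58836 ≈ 0.8566

0.157 ≤ PN ≤ 0.857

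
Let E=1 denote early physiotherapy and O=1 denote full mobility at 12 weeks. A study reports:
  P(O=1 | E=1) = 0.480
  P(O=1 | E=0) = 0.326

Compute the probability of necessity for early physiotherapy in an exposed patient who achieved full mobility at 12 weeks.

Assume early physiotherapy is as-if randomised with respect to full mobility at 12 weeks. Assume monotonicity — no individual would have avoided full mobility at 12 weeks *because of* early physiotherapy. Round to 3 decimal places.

Let p₁ = 0.48, p₀ = 0.326.
Under exogeneity and monotonicity, PN = (p₁ − p₀) / p₁.
PN = (0.48 − 0.326) / 0.48 = 0.154 / 0.48 ≈ 0.3208

PN ≈ 0.321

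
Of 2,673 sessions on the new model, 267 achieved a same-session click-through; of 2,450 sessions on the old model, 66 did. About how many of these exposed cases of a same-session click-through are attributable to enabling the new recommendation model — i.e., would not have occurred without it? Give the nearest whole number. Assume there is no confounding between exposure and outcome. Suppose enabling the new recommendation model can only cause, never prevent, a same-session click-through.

about 195 cases

p₁ = P(outcome | exposed) = 267/2673 = 0.099888
p₀ = P(outcome | unexposed) = 66/2450 = 0.026939
PN = (p₁ − p₀)/p₁ = (0.099888 − 0.026939) / 0.099888 ≈ 0.73031.
Attributable cases ≈ PN × (exposed cases) = 0.73031 × 267 ≈ 194.99.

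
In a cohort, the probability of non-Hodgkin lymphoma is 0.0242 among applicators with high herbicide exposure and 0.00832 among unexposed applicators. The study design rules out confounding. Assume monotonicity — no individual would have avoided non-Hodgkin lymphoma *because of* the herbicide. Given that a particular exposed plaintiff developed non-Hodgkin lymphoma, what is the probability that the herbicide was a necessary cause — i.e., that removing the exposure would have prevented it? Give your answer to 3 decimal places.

Let p₁ = 0.0242, p₀ = 0.00832.
Under exogeneity and monotonicity, PN = (p₁ − p₀) / p₁.
PN = (0.0242 − 0.00832) / 0.0242 = 0.01588 / 0.0242 ≈ 0.6562

PN ≈ 0.656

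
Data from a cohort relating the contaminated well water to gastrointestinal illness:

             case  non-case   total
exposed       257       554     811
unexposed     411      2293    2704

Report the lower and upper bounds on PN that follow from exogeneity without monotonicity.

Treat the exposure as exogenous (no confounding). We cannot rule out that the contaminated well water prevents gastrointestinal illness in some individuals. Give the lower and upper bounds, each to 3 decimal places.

p₁ = P(outcome | exposed) = 257/811 = 0.31689
p₀ = P(outcome | unexposed) = 411/2704 = 0.152
Under exogeneity alone the bounds on PN are max{0,(p₁−p₀)/p₁} ≤ PN ≤ min{1,(1−p₀)/p₁}.
  lower = (p₁ − p₀)/p₁ = 0.1649 / 0.31689 ≈ 0.5204
  upper = min{1, (1 − p₀)/p₁} = 0.848 / 0.31689 ≈ 2.6760 → capped at 1

0.520 ≤ PN ≤ 1.000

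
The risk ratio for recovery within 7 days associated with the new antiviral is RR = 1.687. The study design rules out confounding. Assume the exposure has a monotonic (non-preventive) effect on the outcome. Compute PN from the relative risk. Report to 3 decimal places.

Under exogeneity and monotonicity, PN = (RR − 1) / RR = 1 − 1/RR.
PN = (1.687 − 1) / 1.687 = 0.687 / 1.687 ≈ 0.4072

PN ≈ 0.407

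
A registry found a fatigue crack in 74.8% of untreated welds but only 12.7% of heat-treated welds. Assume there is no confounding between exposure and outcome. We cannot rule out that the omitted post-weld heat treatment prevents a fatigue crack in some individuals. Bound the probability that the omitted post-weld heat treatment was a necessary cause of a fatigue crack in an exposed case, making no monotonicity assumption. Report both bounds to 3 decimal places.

p₁ = 0.748, p₀ = 0.127.
Under exogeneity alone the bounds on PN are max{0,(p₁−p₀)/p₁} ≤ PN ≤ min{1,(1−p₀)/p₁}.
  lower = (p₁ − p₀)/p₁ = 0.621 / 0.748 ≈ 0.8302
  upper = min{1, (1 − p₀)/p₁} = 0.873 / 0.748 ≈ 1.1671 → capped at 1

0.830 ≤ PN ≤ 1.000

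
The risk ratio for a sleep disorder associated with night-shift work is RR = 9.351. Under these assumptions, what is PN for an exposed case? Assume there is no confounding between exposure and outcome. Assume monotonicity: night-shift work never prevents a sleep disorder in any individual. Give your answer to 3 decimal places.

PN ≈ 0.893

Under exogeneity and monotonicity, PN = (RR − 1) / RR = 1 − 1/RR.
PN = (9.351 − 1) / 9.351 = 8.351 / 9.351 ≈ 0.8931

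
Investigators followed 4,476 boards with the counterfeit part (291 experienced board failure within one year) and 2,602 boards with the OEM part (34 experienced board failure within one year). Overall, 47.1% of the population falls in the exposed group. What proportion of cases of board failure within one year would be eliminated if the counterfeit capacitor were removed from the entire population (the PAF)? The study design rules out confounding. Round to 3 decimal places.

PAF ≈ 0.652

p₁ = P(outcome | exposed) = 291/4476 = 0.065013
p₀ = P(outcome | unexposed) = 34/2602 = 0.013067
Overall risk P(Y=1) = π·p₁ + (1−π)·p₀ = 0.471×0.065013 + 0.529×0.013067 = 0.037534.
Under exogeneity, PAF = [P(Y=1) − p₀] / P(Y=1).
PAF = (0.037534 − 0.013067) / 0.037534 ≈ 0.6519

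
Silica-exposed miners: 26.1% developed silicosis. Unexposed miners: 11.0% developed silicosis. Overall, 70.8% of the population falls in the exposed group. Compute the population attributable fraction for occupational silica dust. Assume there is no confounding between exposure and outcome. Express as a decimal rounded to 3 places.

p₁ = 0.261, p₀ = 0.11.
Overall risk P(Y=1) = π·p₁ + (1−π)·p₀ = 0.708×0.261 + 0.292×0.11 = 0.21691.
Under exogeneity, PAF = [P(Y=1) − p₀] / P(Y=1).
PAF = (0.21691 − 0.11) / 0.21691 ≈ 0.4929

PAF ≈ 0.493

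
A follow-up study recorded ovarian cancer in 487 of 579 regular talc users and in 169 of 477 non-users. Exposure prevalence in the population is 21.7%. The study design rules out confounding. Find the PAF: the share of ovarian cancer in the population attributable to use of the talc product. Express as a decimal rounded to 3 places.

p₁ = P(outcome | exposed) = 487/579 = 0.84111
p₀ = P(outcome | unexposed) = 169/477 = 0.3543
Overall risk P(Y=1) = π·p₁ + (1−π)·p₀ = 0.217×0.84111 + 0.783×0.3543 = 0.45993.
Under exogeneity, PAF = [P(Y=1) − p₀] / P(Y=1).
PAF = (0.45993 − 0.3543) / 0.45993 ≈ 0.2297

PAF ≈ 0.230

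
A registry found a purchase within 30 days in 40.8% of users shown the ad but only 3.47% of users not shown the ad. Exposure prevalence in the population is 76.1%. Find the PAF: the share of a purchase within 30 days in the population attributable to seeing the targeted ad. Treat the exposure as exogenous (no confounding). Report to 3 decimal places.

p₁ = 0.408, p₀ = 0.0347.
Overall risk P(Y=1) = π·p₁ + (1−π)·p₀ = 0.761×0.408 + 0.239×0.0347 = 0.31878.
Under exogeneity, PAF = [P(Y=1) − p₀] / P(Y=1).
PAF = (0.31878 − 0.0347) / 0.31878 ≈ 0.8911

PAF ≈ 0.891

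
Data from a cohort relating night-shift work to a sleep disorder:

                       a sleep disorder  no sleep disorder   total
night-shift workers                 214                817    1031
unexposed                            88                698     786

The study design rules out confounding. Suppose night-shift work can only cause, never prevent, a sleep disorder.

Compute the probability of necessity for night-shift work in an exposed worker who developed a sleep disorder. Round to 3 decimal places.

p₁ = P(outcome | exposed) = 214/1031 = 0.20757
p₀ = P(outcome | unexposed) = 88/786 = 0.11196
Under exogeneity and monotonicity, PN = (p₁ − p₀)/p₁.
PN = (0.20757 − 0.11196) / 0.20757 ≈ 0.4606

PN ≈ 0.461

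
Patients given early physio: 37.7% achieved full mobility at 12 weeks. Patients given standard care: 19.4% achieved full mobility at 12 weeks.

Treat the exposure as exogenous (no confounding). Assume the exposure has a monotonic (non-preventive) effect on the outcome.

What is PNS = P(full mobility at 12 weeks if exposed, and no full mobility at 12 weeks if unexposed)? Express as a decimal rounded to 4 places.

PNS ≈ 0.1830

p₁ = 0.377, p₀ = 0.194.
Under exogeneity and monotonicity, PNS = p₁ − p₀.
PNS = 0.377 − 0.194 = 0.183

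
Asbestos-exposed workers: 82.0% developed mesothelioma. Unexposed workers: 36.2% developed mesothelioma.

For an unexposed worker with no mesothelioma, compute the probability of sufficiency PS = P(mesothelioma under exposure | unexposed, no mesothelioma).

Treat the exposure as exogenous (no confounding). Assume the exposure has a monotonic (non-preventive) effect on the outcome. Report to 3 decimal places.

PS ≈ 0.718

p₁ = 0.82, p₀ = 0.362.
Under exogeneity and monotonicity, PS = (p₁ − p₀) / (1 − p₀).
PS = (0.82 − 0.362) / (1 − 0.362) = 0.458 / 0.638 ≈ 0.7179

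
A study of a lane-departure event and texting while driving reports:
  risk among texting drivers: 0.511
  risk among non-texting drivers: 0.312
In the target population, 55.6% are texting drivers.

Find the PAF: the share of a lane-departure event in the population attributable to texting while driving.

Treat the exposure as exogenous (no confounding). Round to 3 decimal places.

Let p₁ = 0.511, p₀ = 0.312.
Overall risk P(Y=1) = π·p₁ + (1−π)·p₀ = 0.556×0.511 + 0.444×0.312 = 0.42264.
Under exogeneity, PAF = [P(Y=1) − p₀] / P(Y=1).
PAF = (0.42264 − 0.312) / 0.42264 ≈ 0.2618

PAF ≈ 0.262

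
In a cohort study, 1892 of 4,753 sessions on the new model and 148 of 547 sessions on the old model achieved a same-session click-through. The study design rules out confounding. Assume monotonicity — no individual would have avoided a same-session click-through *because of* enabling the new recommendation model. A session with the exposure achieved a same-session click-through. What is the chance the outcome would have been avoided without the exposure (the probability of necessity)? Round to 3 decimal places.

p₁ = P(outcome | exposed) = 1892/4753 = 0.39806
p₀ = P(outcome | unexposed) = 148/547 = 0.27057
Under exogeneity and monotonicity, PN = (p₁ − p₀) / p₁.
PN = (0.39806 − 0.27057) / 0.39806 = 0.1275 / 0.39806 ≈ 0.3203

PN ≈ 0.320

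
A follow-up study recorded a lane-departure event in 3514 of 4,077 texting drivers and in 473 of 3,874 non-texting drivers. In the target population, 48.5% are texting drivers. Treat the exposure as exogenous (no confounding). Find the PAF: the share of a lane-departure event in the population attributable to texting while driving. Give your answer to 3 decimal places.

PAF ≈ 0.746

p₁ = P(outcome | exposed) = 3514/4077 = 0.86191
p₀ = P(outcome | unexposed) = 473/3874 = 0.1221
Overall risk P(Y=1) = π·p₁ + (1−π)·p₀ = 0.485×0.86191 + 0.515×0.1221 = 0.4809.
Under exogeneity, PAF = [P(Y=1) − p₀] / P(Y=1).
PAF = (0.4809 − 0.1221) / 0.4809 ≈ 0.7461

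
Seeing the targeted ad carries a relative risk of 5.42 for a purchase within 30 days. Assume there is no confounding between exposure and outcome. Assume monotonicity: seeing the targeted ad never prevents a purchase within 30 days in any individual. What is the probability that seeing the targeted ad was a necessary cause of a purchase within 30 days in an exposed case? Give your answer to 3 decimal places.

Under exogeneity and monotonicity, PN = (RR − 1) / RR = 1 − 1/RR.
PN = (5.42 − 1) / 5.42 = 4.42 / 5.42 ≈ 0.8155

PN ≈ 0.815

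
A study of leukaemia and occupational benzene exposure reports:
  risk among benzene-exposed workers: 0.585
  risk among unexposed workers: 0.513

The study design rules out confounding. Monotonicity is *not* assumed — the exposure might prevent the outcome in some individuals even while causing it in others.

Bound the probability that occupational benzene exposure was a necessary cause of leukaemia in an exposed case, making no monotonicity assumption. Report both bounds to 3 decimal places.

0.123 ≤ PN ≤ 0.832

Let p₁ = 0.585, p₀ = 0.513.
Under exogeneity alone the bounds on PN are max{0,(p₁−p₀)/p₁} ≤ PN ≤ min{1,(1−p₀)/p₁}.
  lower = (p₁ − p₀)/p₁ = 0.072 / 0.585 ≈ 0.1231
  upper = min{1, (1 − p₀)/p₁} = 0.487 / 0.585 ≈ 0.8325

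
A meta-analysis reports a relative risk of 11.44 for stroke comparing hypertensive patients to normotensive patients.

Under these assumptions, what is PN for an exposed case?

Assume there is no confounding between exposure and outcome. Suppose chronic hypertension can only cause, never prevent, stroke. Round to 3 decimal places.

PN ≈ 0.913

Under exogeneity and monotonicity, PN = (RR − 1) / RR = 1 − 1/RR.
PN = (11.44 − 1) / 11.44 = 10.44 / 11.44 ≈ 0.9126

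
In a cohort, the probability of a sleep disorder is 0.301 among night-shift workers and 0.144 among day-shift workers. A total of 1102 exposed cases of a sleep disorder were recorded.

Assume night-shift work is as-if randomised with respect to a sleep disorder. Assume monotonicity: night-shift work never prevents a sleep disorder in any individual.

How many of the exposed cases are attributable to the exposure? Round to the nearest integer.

about 575 cases

Let p₁ = 0.301, p₀ = 0.144.
PN = (p₁ − p₀)/p₁ = (0.301 − 0.144) / 0.301 ≈ 0.52159.
Attributable cases ≈ PN × (exposed cases) = 0.52159 × 1102 ≈ 574.80.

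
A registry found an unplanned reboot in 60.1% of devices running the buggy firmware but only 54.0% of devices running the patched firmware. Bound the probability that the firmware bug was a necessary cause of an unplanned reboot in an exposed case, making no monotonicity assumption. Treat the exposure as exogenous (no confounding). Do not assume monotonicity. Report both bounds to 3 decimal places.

p₁ = 0.601, p₀ = 0.54.
Under exogeneity alone the bounds on PN are max{0,(p₁−p₀)/p₁} ≤ PN ≤ min{1,(1−p₀)/p₁}.
  lower = (p₁ − p₀)/p₁ = 0.061 / 0.601 ≈ 0.1015
  upper = min{1, (1 − p₀)/p₁} = 0.46 / 0.601 ≈ 0.7654

0.101 ≤ PN ≤ 0.765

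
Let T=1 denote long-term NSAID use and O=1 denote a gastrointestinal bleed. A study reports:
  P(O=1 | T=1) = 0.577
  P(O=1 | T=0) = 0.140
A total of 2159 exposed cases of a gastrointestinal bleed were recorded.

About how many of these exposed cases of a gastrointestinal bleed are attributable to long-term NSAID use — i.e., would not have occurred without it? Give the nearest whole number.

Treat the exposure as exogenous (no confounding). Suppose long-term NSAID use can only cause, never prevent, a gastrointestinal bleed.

about 1635 cases

Let p₁ = 0.577, p₀ = 0.14.
PN = (p₁ − p₀)/p₁ = (0.577 − 0.14) / 0.577 ≈ 0.75737.
Attributable cases ≈ PN × (exposed cases) = 0.75737 × 2159 ≈ 1635.15.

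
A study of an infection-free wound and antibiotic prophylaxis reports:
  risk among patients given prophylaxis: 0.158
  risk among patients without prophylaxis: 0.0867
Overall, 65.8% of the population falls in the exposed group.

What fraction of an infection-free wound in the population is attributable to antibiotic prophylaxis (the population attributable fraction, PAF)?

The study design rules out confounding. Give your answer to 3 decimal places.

Let p₁ = 0.158, p₀ = 0.0867.
Overall risk P(Y=1) = π·p₁ + (1−π)·p₀ = 0.658×0.158 + 0.342×0.0867 = 0.13362.
Under exogeneity, PAF = [P(Y=1) − p₀] / P(Y=1).
PAF = (0.13362 − 0.0867) / 0.13362 ≈ 0.3511

PAF ≈ 0.351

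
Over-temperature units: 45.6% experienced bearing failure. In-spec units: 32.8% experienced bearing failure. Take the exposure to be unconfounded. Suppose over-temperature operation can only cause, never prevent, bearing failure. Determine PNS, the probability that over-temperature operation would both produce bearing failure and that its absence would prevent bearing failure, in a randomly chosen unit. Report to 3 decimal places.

PNS ≈ 0.128

p₁ = 0.456, p₀ = 0.328.
Under exogeneity and monotonicity, PNS = p₁ − p₀.
PNS = 0.456 − 0.328 = 0.128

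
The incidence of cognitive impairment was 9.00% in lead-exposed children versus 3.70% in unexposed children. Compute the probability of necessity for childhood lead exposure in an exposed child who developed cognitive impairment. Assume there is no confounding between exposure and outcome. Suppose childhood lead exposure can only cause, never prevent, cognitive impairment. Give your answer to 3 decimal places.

p₁ = 0.09, p₀ = 0.037.
Under exogeneity and monotonicity, PN = (p₁ − p₀) / p₁.
PN = (0.09 − 0.037) / 0.09 = 0.053 / 0.09 ≈ 0.5889

PN ≈ 0.589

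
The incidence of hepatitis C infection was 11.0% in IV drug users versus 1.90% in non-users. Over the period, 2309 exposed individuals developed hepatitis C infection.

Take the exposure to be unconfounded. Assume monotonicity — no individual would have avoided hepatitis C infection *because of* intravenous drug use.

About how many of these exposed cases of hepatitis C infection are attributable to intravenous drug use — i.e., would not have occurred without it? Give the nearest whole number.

p₁ = 0.11, p₀ = 0.019.
PN = (p₁ − p₀)/p₁ = (0.11 − 0.019) / 0.11 ≈ 0.82727.
Attributable cases ≈ PN × (exposed cases) = 0.82727 × 2309 ≈ 1910.17.

about 1910 cases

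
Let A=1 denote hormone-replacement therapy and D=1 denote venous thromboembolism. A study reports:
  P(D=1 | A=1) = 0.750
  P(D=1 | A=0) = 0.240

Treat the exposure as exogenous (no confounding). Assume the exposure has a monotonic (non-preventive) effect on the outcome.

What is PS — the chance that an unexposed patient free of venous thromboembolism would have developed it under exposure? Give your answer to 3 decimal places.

PS ≈ 0.671

Let p₁ = 0.75, p₀ = 0.24.
Under exogeneity and monotonicity, PS = (p₁ − p₀) / (1 − p₀).
PS = (0.75 − 0.24) / (1 − 0.24) = 0.51 / 0.76 ≈ 0.6711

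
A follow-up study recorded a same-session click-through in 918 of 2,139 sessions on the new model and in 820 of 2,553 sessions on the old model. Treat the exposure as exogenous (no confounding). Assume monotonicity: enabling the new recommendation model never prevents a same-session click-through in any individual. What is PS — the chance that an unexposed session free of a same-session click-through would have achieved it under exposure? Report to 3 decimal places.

PS ≈ 0.159

p₁ = P(outcome | exposed) = 918/2139 = 0.42917
p₀ = P(outcome | unexposed) = 820/2553 = 0.32119
Under exogeneity and monotonicity, PS = (p₁ − p₀) / (1 − p₀).
PS = (0.42917 − 0.32119) / (1 − 0.32119) = 0.10798 / 0.67881 ≈ 0.1591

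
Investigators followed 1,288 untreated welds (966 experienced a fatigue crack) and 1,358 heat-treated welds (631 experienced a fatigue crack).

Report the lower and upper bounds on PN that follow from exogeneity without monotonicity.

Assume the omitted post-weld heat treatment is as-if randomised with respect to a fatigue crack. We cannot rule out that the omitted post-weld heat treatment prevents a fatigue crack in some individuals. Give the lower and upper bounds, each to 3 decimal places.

p₁ = P(outcome | exposed) = 966/1288 = 0.75
p₀ = P(outcome | unexposed) = 631/1358 = 0.46465
Under exogeneity alone the bounds on PN are max{0,(p₁−p₀)/p₁} ≤ PN ≤ min{1,(1−p₀)/p₁}.
  lower = (p₁ − p₀)/p₁ = 0.28535 / 0.75 ≈ 0.3805
  upper = min{1, (1 − p₀)/p₁} = 0.53535 / 0.75 ≈ 0.7138

0.380 ≤ PN ≤ 0.714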